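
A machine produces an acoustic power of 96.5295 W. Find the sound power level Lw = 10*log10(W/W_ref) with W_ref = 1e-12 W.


W / W_ref = 96.5295 / 1e-12 = 9.65295e+13
Lw = 10 * log10(9.65295e+13) = 139.85 dB


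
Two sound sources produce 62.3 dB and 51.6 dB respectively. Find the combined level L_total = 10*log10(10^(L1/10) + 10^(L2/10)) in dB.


10^(62.3/10) = 1.69824e+06
10^(51.6/10) = 144544
Sum = 1.69824e+06 + 144544 = 1.84278e+06
L_total = 10*log10(1.84278e+06) = 62.655 dB


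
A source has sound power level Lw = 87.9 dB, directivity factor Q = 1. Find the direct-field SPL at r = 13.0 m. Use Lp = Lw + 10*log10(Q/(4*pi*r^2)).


4*pi*r^2 = 4*pi*13.0^2 = 2123.72 m^2
Q / (4*pi*r^2) = 1 / 2123.72 = 0.000470872
Lp = 87.9 + 10*log10(0.000470872) = 54.629 dB


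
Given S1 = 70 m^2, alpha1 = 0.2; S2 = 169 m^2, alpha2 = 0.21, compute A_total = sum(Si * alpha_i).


70 * 0.2 = 14
169 * 0.21 = 35.49
A_total = 14 + 35.49 = 49.49 m^2


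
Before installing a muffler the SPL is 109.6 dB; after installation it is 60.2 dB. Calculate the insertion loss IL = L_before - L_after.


Insertion loss = SPL without muffler - SPL with muffler
IL = 109.6 - 60.2 = 49.4 dB


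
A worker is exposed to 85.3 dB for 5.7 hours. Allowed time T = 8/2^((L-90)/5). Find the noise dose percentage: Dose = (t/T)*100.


T_allowed = 8 / 2^((85.3 - 90)/5) = 15.3482 hr
Dose = 5.7 / 15.3482 * 100 = 37.138 %


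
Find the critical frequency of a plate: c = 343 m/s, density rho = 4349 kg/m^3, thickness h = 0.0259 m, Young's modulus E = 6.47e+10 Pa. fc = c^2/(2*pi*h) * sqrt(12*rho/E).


12*rho/E = 12*4349/6.47e+10 = 8.06615e-07
sqrt(12*rho/E) = sqrt(8.06615e-07) = 0.000898117
c^2/(2*pi*h) = 343^2/(2*pi*0.0259) = 722951
fc = 722951 * 0.000898117 = 649.29 Hz


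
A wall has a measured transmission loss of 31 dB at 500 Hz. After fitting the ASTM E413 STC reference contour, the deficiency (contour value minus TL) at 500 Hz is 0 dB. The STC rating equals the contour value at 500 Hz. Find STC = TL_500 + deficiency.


By ASTM E413, STC = value of the fitted reference contour at 500 Hz.
Contour value at 500 Hz = TL_500 + deficiency = 31 + 0 = 31
STC = 31


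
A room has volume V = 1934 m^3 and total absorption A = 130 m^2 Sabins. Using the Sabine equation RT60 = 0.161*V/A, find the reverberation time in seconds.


RT60 = 0.161 * 1934 / 130 = 2.3952 s


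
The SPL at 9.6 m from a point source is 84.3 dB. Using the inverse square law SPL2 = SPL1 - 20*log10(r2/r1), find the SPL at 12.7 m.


r2/r1 = 12.7/9.6 = 1.32292
Correction = 20*log10(1.32292) = 2.43067 dB
SPL2 = 84.3 - 2.43067 = 81.869 dB


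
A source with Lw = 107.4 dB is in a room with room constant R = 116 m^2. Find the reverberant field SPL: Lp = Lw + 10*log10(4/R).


4/R = 4/116 = 0.0344828
Lp = 107.4 + 10*log10(0.0344828) = 92.776 dB


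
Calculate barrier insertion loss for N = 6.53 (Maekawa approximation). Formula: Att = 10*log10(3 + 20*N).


3 + 20*N = 3 + 20*6.53 = 133.6
Att = 10*log10(133.6) = 21.258 dB


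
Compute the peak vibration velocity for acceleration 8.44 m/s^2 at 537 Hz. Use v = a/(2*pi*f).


omega = 2*pi*f = 2*pi*537 = 3374.07 rad/s
v = a / omega = 8.44 / 3374.07 = 0.0025014 m/s


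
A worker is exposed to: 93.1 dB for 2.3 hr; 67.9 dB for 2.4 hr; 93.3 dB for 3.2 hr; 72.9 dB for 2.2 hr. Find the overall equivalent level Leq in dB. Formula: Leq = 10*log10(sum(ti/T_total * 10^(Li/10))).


T_total = 2.3 + 2.4 + 3.2 + 2.2 = 10.1 hr
(2.3/10.1) * 10^(93.1/10) = 4.6495e+08
(2.4/10.1) * 10^(67.9/10) = 1.46518e+06
(3.2/10.1) * 10^(93.3/10) = 6.77374e+08
(2.2/10.1) * 10^(72.9/10) = 4.24719e+06
Sum = 4.6495e+08 + 1.46518e+06 + 6.77374e+08 + 4.24719e+06 = 1.14804e+09
Leq = 10*log10(1.14804e+09) = 90.6 dB


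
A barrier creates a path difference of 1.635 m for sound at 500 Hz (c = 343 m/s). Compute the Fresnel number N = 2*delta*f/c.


N = 2*delta*f/c = 2*delta/lambda, where lambda = c/f
lambda = 343 / 500 = 0.686 m
N = 2 * 1.635 / 0.686 = 4.7668


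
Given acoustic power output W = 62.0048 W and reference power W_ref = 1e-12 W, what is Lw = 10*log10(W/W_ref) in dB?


W / W_ref = 62.0048 / 1e-12 = 6.20048e+13
Lw = 10 * log10(6.20048e+13) = 137.92 dB


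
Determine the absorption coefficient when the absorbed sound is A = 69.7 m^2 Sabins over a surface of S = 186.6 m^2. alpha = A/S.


Absorption coefficient = absorbed power / incident power
alpha = A / S = 69.7 / 186.6 = 0.37353


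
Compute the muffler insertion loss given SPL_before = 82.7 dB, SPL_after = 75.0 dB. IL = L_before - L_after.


Insertion loss = SPL without muffler - SPL with muffler
IL = 82.7 - 75.0 = 7.7 dB


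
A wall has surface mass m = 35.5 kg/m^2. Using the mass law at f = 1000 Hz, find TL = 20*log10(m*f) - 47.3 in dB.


m * f = 35.5 * 1000 = 35500
20*log10(35500) = 91.0046 dB
TL = 91.0046 - 47.3 = 43.705 dB


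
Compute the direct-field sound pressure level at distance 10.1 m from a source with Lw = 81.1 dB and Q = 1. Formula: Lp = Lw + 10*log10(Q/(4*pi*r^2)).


4*pi*r^2 = 4*pi*10.1^2 = 1281.9 m^2
Q / (4*pi*r^2) = 1 / 1281.9 = 0.000780092
Lp = 81.1 + 10*log10(0.000780092) = 50.021 dB


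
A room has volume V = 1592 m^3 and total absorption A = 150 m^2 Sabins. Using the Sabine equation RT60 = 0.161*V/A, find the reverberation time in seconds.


RT60 = 0.161 * 1592 / 150 = 1.7087 s


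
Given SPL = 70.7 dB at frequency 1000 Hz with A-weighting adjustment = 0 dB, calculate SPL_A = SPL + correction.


A-weighting table: 1000 Hz -> 0 dB correction
SPL_A = SPL + correction = 70.7 + (0) = 70.7 dBA


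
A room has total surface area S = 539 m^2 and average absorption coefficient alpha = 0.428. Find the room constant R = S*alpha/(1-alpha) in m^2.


R = 539 * 0.428 / (1 - 0.428) = 403.31 m^2


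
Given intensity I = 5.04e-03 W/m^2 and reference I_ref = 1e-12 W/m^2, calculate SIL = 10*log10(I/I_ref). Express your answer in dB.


I / I_ref = 5.04e-03 / 1e-12 = 5.04e+09
SIL = 10 * log10(5.04e+09) = 97.024 dB


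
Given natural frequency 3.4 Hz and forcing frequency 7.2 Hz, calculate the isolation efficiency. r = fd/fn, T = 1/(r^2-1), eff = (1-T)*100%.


r = 7.2 / 3.4 = 2.11765
r^2 - 1 = 2.11765^2 - 1 = 3.48444
T = 1/3.48444 = 0.28699
Efficiency = (1 - 0.28699)*100 = 71.301 %


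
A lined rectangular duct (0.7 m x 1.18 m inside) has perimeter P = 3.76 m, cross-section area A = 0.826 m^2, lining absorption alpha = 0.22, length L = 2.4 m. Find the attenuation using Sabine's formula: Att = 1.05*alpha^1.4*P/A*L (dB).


alpha^1.4 = 0.22^1.4 = 0.120058
Attenuation rate = 1.05 * alpha^1.4 * P / A
= 1.05 * 0.120058 * 3.76 / 0.826 = 0.573837 dB/m
Total Att = 0.573837 * 2.4 = 1.3772 dB


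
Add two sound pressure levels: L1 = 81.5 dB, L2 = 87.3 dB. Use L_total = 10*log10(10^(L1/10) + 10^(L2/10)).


10^(81.5/10) = 1.41254e+08
10^(87.3/10) = 5.37032e+08
Sum = 1.41254e+08 + 5.37032e+08 = 6.78286e+08
L_total = 10*log10(6.78286e+08) = 88.314 dB


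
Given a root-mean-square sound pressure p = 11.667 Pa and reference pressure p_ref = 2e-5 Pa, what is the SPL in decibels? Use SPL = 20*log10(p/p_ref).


p / p_ref = 11.667 / 2e-5 = 583350
SPL = 20 * log10(583350) = 115.32 dB


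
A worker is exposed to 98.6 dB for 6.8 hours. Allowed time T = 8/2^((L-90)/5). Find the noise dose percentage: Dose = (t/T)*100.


T_allowed = 8 / 2^((98.6 - 90)/5) = 2.42839 hr
Dose = 6.8 / 2.42839 * 100 = 280.02 %


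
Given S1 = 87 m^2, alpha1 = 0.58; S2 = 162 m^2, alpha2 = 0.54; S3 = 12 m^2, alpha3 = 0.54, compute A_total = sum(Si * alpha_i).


87 * 0.58 = 50.46
162 * 0.54 = 87.48
12 * 0.54 = 6.48
A_total = 50.46 + 87.48 + 6.48 = 144.42 m^2


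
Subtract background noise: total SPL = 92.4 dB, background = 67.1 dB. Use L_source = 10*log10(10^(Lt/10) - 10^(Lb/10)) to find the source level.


10^(92.4/10) = 1.7378e+09
10^(67.1/10) = 5.12861e+06
Difference = 1.7378e+09 - 5.12861e+06 = 1.73267e+09
L_source = 10*log10(1.73267e+09) = 92.387 dB


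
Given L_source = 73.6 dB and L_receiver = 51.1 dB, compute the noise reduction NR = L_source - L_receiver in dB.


NR = L_source - L_receiver (difference between source and receiving room levels)
NR = 73.6 - 51.1 = 22.5 dB


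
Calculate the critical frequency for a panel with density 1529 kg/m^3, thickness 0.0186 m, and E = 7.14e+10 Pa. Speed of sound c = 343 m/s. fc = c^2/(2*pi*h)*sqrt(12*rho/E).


12*rho/E = 12*1529/7.14e+10 = 2.56975e-07
sqrt(12*rho/E) = sqrt(2.56975e-07) = 0.000506927
c^2/(2*pi*h) = 343^2/(2*pi*0.0186) = 1.00669e+06
fc = 1.00669e+06 * 0.000506927 = 510.32 Hz


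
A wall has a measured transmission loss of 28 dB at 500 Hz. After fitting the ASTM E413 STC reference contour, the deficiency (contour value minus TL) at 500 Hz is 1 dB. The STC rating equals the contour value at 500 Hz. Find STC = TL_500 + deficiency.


By ASTM E413, STC = value of the fitted reference contour at 500 Hz.
Contour value at 500 Hz = TL_500 + deficiency = 28 + 1 = 29
STC = 29


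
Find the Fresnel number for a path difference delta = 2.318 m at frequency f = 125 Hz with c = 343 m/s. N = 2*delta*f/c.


N = 2*delta*f/c = 2*delta/lambda, where lambda = c/f
lambda = 343 / 125 = 2.744 m
N = 2 * 2.318 / 2.744 = 1.6895


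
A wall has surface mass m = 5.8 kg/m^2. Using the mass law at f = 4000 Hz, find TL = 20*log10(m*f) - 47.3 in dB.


m * f = 5.8 * 4000 = 23200
20*log10(23200) = 87.3098 dB
TL = 87.3098 - 47.3 = 40.01 dB


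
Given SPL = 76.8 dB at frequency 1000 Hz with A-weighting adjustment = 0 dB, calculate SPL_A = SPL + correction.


A-weighting table: 1000 Hz -> 0 dB correction
SPL_A = SPL + correction = 76.8 + (0) = 76.8 dBA


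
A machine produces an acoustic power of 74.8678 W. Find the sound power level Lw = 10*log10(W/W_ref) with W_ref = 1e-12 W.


W / W_ref = 74.8678 / 1e-12 = 7.48678e+13
Lw = 10 * log10(7.48678e+13) = 138.74 dB


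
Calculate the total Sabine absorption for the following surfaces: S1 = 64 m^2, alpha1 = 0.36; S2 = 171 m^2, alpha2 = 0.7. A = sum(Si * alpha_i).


64 * 0.36 = 23.04
171 * 0.7 = 119.7
A_total = 23.04 + 119.7 = 142.74 m^2


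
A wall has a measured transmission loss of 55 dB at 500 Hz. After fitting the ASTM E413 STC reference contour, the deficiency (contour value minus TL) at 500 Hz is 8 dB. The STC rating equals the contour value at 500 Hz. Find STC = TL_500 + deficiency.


By ASTM E413, STC = value of the fitted reference contour at 500 Hz.
Contour value at 500 Hz = TL_500 + deficiency = 55 + 8 = 63
STC = 63


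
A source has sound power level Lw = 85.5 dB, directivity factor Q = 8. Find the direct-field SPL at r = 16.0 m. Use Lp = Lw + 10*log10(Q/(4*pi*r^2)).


4*pi*r^2 = 4*pi*16.0^2 = 3216.99 m^2
Q / (4*pi*r^2) = 8 / 3216.99 = 0.0024868
Lp = 85.5 + 10*log10(0.0024868) = 59.456 dB


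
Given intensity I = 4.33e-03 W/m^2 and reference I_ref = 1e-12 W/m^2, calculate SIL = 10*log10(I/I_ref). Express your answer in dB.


I / I_ref = 4.33e-03 / 1e-12 = 4.33e+09
SIL = 10 * log10(4.33e+09) = 96.365 dB


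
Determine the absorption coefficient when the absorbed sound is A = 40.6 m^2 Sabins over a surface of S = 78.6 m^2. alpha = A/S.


Absorption coefficient = absorbed power / incident power
alpha = A / S = 40.6 / 78.6 = 0.51654


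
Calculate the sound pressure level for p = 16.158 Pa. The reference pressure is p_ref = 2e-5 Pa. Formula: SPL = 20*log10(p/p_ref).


p / p_ref = 16.158 / 2e-5 = 807900
SPL = 20 * log10(807900) = 118.15 dB


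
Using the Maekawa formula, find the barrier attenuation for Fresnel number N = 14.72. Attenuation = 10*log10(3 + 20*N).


3 + 20*N = 3 + 20*14.72 = 297.4
Att = 10*log10(297.4) = 24.733 dB


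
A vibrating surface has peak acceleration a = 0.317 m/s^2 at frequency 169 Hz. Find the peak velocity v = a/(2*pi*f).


omega = 2*pi*f = 2*pi*169 = 1061.86 rad/s
v = a / omega = 0.317 / 1061.86 = 0.00029853 m/s


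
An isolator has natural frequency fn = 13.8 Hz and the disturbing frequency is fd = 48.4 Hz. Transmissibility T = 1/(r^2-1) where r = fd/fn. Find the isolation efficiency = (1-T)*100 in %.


r = 48.4 / 13.8 = 3.50725
r^2 - 1 = 3.50725^2 - 1 = 11.3008
T = 1/11.3008 = 0.0884893
Efficiency = (1 - 0.0884893)*100 = 91.151 %


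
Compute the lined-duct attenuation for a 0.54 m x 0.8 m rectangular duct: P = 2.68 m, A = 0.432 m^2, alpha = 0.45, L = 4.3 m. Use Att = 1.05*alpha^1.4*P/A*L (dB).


alpha^1.4 = 0.45^1.4 = 0.326962
Attenuation rate = 1.05 * alpha^1.4 * P / A
= 1.05 * 0.326962 * 2.68 / 0.432 = 2.12979 dB/m
Total Att = 2.12979 * 4.3 = 9.1581 dB


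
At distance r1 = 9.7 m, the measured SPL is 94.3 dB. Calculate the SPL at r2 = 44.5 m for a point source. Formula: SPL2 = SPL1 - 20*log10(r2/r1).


r2/r1 = 44.5/9.7 = 4.58763
Correction = 20*log10(4.58763) = 13.2318 dB
SPL2 = 94.3 - 13.2318 = 81.068 dB


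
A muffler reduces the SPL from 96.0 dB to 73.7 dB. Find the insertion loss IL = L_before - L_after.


Insertion loss = SPL without muffler - SPL with muffler
IL = 96.0 - 73.7 = 22.3 dB


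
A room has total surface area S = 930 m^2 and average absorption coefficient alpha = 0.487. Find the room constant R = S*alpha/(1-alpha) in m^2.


R = 930 * 0.487 / (1 - 0.487) = 882.87 m^2


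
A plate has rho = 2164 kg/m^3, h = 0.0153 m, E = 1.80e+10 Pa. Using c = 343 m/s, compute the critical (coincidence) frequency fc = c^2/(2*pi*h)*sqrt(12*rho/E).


12*rho/E = 12*2164/1.80e+10 = 1.44267e-06
sqrt(12*rho/E) = sqrt(1.44267e-06) = 0.00120111
c^2/(2*pi*h) = 343^2/(2*pi*0.0153) = 1.22382e+06
fc = 1.22382e+06 * 0.00120111 = 1469.9 Hz


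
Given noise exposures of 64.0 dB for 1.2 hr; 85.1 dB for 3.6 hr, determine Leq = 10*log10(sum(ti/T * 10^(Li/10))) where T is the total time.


T_total = 1.2 + 3.6 = 4.8 hr
(1.2/4.8) * 10^(64.0/10) = 627972
(3.6/4.8) * 10^(85.1/10) = 2.42695e+08
Sum = 627972 + 2.42695e+08 = 2.43323e+08
Leq = 10*log10(2.43323e+08) = 83.862 dB


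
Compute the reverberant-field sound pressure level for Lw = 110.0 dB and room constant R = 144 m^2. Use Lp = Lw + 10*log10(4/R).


4/R = 4/144 = 0.0277778
Lp = 110.0 + 10*log10(0.0277778) = 94.437 dB


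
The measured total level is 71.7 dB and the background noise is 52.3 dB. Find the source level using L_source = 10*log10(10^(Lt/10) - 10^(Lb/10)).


10^(71.7/10) = 1.47911e+07
10^(52.3/10) = 169824
Difference = 1.47911e+07 - 169824 = 1.46213e+07
L_source = 10*log10(1.46213e+07) = 71.65 dB


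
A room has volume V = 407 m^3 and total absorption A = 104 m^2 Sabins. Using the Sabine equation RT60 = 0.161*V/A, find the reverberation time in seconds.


RT60 = 0.161 * 407 / 104 = 0.63007 s


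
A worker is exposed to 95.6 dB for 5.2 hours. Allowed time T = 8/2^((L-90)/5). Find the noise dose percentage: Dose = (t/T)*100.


T_allowed = 8 / 2^((95.6 - 90)/5) = 3.68075 hr
Dose = 5.2 / 3.68075 * 100 = 141.28 %


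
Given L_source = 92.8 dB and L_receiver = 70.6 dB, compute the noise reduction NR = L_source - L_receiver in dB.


NR = L_source - L_receiver (difference between source and receiving room levels)
NR = 92.8 - 70.6 = 22.2 dB


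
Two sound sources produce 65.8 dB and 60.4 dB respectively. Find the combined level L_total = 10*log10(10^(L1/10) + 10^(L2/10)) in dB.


10^(65.8/10) = 3.80189e+06
10^(60.4/10) = 1.09648e+06
Sum = 3.80189e+06 + 1.09648e+06 = 4.89837e+06
L_total = 10*log10(4.89837e+06) = 66.901 dB


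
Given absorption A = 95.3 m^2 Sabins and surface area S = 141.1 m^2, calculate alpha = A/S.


Absorption coefficient = absorbed power / incident power
alpha = A / S = 95.3 / 141.1 = 0.67541


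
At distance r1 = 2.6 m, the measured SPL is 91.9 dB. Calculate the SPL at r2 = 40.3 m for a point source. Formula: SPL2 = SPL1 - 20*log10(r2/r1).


r2/r1 = 40.3/2.6 = 15.5
Correction = 20*log10(15.5) = 23.8066 dB
SPL2 = 91.9 - 23.8066 = 68.093 dB


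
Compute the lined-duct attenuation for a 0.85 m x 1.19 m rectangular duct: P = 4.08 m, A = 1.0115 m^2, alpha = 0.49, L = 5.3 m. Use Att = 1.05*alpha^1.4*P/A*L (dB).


alpha^1.4 = 0.49^1.4 = 0.368362
Attenuation rate = 1.05 * alpha^1.4 * P / A
= 1.05 * 0.368362 * 4.08 / 1.0115 = 1.56012 dB/m
Total Att = 1.56012 * 5.3 = 8.2686 dB


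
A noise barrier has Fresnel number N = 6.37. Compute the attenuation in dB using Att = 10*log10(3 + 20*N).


3 + 20*N = 3 + 20*6.37 = 130.4
Att = 10*log10(130.4) = 21.153 dB


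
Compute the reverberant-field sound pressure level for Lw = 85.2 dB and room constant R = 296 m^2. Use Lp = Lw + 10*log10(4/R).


4/R = 4/296 = 0.0135135
Lp = 85.2 + 10*log10(0.0135135) = 66.508 dB


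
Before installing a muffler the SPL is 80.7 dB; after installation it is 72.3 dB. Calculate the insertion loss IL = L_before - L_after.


Insertion loss = SPL without muffler - SPL with muffler
IL = 80.7 - 72.3 = 8.4 dB


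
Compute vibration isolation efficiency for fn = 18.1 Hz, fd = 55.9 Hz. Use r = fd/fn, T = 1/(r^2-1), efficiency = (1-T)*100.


r = 55.9 / 18.1 = 3.0884
r^2 - 1 = 3.0884^2 - 1 = 8.53821
T = 1/8.53821 = 0.117121
Efficiency = (1 - 0.117121)*100 = 88.288 %


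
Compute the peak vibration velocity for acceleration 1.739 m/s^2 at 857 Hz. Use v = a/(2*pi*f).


omega = 2*pi*f = 2*pi*857 = 5384.69 rad/s
v = a / omega = 1.739 / 5384.69 = 0.00032295 m/s


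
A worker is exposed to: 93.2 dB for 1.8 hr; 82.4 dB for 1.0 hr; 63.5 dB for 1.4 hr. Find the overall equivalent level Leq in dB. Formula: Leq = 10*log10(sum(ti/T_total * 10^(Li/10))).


T_total = 1.8 + 1.0 + 1.4 = 4.2 hr
(1.8/4.2) * 10^(93.2/10) = 8.95413e+08
(1.0/4.2) * 10^(82.4/10) = 4.13762e+07
(1.4/4.2) * 10^(63.5/10) = 746240
Sum = 8.95413e+08 + 4.13762e+07 + 746240 = 9.37535e+08
Leq = 10*log10(9.37535e+08) = 89.72 dB


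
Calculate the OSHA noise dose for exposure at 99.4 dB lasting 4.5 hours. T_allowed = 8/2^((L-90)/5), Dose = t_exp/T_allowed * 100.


T_allowed = 8 / 2^((99.4 - 90)/5) = 2.17347 hr
Dose = 4.5 / 2.17347 * 100 = 207.04 %


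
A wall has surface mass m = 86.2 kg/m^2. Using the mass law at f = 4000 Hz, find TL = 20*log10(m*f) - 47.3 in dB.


m * f = 86.2 * 4000 = 344800
20*log10(344800) = 110.751 dB
TL = 110.751 - 47.3 = 63.451 dB


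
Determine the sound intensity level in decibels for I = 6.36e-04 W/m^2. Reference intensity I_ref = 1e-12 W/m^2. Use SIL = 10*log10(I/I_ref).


I / I_ref = 6.36e-04 / 1e-12 = 6.36e+08
SIL = 10 * log10(6.36e+08) = 88.035 dB


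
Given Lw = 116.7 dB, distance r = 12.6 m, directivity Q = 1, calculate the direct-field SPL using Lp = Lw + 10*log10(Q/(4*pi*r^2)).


4*pi*r^2 = 4*pi*12.6^2 = 1995.04 m^2
Q / (4*pi*r^2) = 1 / 1995.04 = 0.000501243
Lp = 116.7 + 10*log10(0.000501243) = 83.7 dB


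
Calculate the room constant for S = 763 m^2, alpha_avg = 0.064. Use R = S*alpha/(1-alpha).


R = 763 * 0.064 / (1 - 0.064) = 52.171 m^2


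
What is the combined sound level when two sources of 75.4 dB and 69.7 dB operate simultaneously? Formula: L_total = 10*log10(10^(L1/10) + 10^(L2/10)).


10^(75.4/10) = 3.46737e+07
10^(69.7/10) = 9.33254e+06
Sum = 3.46737e+07 + 9.33254e+06 = 4.40062e+07
L_total = 10*log10(4.40062e+07) = 76.435 dB


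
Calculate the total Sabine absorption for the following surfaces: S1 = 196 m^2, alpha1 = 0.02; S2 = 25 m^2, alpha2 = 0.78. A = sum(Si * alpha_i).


196 * 0.02 = 3.92
25 * 0.78 = 19.5
A_total = 3.92 + 19.5 = 23.42 m^2


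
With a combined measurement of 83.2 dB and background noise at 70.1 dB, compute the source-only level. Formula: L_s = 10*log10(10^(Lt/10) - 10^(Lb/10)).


10^(83.2/10) = 2.0893e+08
10^(70.1/10) = 1.02329e+07
Difference = 2.0893e+08 - 1.02329e+07 = 1.98697e+08
L_source = 10*log10(1.98697e+08) = 82.982 dB


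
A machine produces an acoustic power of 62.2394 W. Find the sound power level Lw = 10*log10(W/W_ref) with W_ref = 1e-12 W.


W / W_ref = 62.2394 / 1e-12 = 6.22394e+13
Lw = 10 * log10(6.22394e+13) = 137.94 dB


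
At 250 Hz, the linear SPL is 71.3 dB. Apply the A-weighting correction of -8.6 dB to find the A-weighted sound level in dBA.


A-weighting table: 250 Hz -> -8.6 dB correction
SPL_A = SPL + correction = 71.3 + (-8.6) = 62.7 dBA


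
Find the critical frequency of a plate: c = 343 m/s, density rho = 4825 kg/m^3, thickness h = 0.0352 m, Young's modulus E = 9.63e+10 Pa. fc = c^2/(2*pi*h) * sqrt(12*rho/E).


12*rho/E = 12*4825/9.63e+10 = 6.01246e-07
sqrt(12*rho/E) = sqrt(6.01246e-07) = 0.000775401
c^2/(2*pi*h) = 343^2/(2*pi*0.0352) = 531944
fc = 531944 * 0.000775401 = 412.47 Hz


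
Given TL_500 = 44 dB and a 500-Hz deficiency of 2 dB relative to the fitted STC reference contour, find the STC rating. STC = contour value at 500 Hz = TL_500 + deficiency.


By ASTM E413, STC = value of the fitted reference contour at 500 Hz.
Contour value at 500 Hz = TL_500 + deficiency = 44 + 2 = 46
STC = 46


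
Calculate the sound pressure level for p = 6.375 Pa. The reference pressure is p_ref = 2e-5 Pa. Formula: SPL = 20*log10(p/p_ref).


p / p_ref = 6.375 / 2e-5 = 318750
SPL = 20 * log10(318750) = 110.07 dB


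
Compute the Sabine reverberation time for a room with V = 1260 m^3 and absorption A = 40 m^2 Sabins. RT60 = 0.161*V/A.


RT60 = 0.161 * 1260 / 40 = 5.0715 s


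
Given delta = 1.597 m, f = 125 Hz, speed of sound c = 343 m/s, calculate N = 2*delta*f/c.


N = 2*delta*f/c = 2*delta/lambda, where lambda = c/f
lambda = 343 / 125 = 2.744 m
N = 2 * 1.597 / 2.744 = 1.164


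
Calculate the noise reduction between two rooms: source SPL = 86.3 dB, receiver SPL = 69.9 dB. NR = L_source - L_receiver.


NR = L_source - L_receiver (difference between source and receiving room levels)
NR = 86.3 - 69.9 = 16.4 dB


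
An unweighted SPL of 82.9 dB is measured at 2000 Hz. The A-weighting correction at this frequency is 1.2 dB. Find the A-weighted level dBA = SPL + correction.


A-weighting table: 2000 Hz -> 1.2 dB correction
SPL_A = SPL + correction = 82.9 + (1.2) = 84.1 dBA


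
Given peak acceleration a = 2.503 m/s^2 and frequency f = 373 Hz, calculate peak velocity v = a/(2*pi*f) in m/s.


omega = 2*pi*f = 2*pi*373 = 2343.63 rad/s
v = a / omega = 2.503 / 2343.63 = 0.001068 m/s


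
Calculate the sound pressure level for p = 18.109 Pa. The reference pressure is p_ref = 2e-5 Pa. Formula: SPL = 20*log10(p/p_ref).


p / p_ref = 18.109 / 2e-5 = 905450
SPL = 20 * log10(905450) = 119.14 dB


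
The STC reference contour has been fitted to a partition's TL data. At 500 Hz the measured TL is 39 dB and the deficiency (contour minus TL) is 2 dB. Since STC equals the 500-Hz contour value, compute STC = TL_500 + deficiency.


By ASTM E413, STC = value of the fitted reference contour at 500 Hz.
Contour value at 500 Hz = TL_500 + deficiency = 39 + 2 = 41
STC = 41


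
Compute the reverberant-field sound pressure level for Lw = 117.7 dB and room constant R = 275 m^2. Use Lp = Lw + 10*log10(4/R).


4/R = 4/275 = 0.0145455
Lp = 117.7 + 10*log10(0.0145455) = 99.327 dB


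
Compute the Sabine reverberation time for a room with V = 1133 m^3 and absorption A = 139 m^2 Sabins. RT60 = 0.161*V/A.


RT60 = 0.161 * 1133 / 139 = 1.3123 s


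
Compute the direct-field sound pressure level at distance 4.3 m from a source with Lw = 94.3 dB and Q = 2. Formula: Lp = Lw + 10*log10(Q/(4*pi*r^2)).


4*pi*r^2 = 4*pi*4.3^2 = 232.352 m^2
Q / (4*pi*r^2) = 2 / 232.352 = 0.00860763
Lp = 94.3 + 10*log10(0.00860763) = 73.649 dB


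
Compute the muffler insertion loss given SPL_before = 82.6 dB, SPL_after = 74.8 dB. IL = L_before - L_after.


Insertion loss = SPL without muffler - SPL with muffler
IL = 82.6 - 74.8 = 7.8 dB


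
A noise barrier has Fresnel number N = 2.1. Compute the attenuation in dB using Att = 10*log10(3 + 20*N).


3 + 20*N = 3 + 20*2.1 = 45
Att = 10*log10(45) = 16.532 dB


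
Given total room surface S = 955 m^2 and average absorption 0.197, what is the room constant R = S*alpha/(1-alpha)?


R = 955 * 0.197 / (1 - 0.197) = 234.29 m^2


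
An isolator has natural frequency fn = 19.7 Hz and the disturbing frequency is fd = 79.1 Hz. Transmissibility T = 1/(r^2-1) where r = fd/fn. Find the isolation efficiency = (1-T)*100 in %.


r = 79.1 / 19.7 = 4.01523
r^2 - 1 = 4.01523^2 - 1 = 15.1221
T = 1/15.1221 = 0.0661284
Efficiency = (1 - 0.0661284)*100 = 93.387 %


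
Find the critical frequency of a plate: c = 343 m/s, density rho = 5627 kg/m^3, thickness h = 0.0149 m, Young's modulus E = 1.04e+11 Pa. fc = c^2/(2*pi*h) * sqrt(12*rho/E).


12*rho/E = 12*5627/1.04e+11 = 6.49269e-07
sqrt(12*rho/E) = sqrt(6.49269e-07) = 0.000805772
c^2/(2*pi*h) = 343^2/(2*pi*0.0149) = 1.25667e+06
fc = 1.25667e+06 * 0.000805772 = 1012.6 Hz


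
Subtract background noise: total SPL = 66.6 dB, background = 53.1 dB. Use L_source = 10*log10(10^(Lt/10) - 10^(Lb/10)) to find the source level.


10^(66.6/10) = 4.57088e+06
10^(53.1/10) = 204174
Difference = 4.57088e+06 - 204174 = 4.36671e+06
L_source = 10*log10(4.36671e+06) = 66.402 dB


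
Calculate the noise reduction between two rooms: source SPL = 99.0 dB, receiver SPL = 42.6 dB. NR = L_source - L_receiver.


NR = L_source - L_receiver (difference between source and receiving room levels)
NR = 99.0 - 42.6 = 56.4 dB


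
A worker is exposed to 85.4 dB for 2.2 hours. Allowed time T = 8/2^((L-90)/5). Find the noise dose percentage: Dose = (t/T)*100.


T_allowed = 8 / 2^((85.4 - 90)/5) = 15.1369 hr
Dose = 2.2 / 15.1369 * 100 = 14.534 %


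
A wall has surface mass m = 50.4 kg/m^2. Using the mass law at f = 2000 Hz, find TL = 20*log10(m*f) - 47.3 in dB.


m * f = 50.4 * 2000 = 100800
20*log10(100800) = 100.069 dB
TL = 100.069 - 47.3 = 52.769 dB


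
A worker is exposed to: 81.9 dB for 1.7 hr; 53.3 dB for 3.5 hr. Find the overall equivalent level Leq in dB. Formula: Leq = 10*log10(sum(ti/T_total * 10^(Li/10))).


T_total = 1.7 + 3.5 = 5.2 hr
(1.7/5.2) * 10^(81.9/10) = 5.06344e+07
(3.5/5.2) * 10^(53.3/10) = 143901
Sum = 5.06344e+07 + 143901 = 5.07783e+07
Leq = 10*log10(5.07783e+07) = 77.057 dB


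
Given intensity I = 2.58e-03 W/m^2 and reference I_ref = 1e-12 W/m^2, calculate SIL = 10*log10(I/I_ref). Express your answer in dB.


I / I_ref = 2.58e-03 / 1e-12 = 2.58e+09
SIL = 10 * log10(2.58e+09) = 94.116 dB


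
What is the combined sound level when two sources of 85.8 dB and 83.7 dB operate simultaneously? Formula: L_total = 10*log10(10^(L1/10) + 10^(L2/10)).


10^(85.8/10) = 3.80189e+08
10^(83.7/10) = 2.34423e+08
Sum = 3.80189e+08 + 2.34423e+08 = 6.14612e+08
L_total = 10*log10(6.14612e+08) = 87.886 dB


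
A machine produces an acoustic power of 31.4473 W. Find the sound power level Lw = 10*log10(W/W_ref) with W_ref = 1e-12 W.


W / W_ref = 31.4473 / 1e-12 = 3.14473e+13
Lw = 10 * log10(3.14473e+13) = 134.98 dB


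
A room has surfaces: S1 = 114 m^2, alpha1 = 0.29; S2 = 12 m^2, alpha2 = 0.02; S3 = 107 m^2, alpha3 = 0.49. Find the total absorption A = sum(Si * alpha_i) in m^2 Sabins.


114 * 0.29 = 33.06
12 * 0.02 = 0.24
107 * 0.49 = 52.43
A_total = 33.06 + 0.24 + 52.43 = 85.73 m^2


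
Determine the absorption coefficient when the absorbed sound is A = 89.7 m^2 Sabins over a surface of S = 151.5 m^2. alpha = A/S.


Absorption coefficient = absorbed power / incident power
alpha = A / S = 89.7 / 151.5 = 0.59208


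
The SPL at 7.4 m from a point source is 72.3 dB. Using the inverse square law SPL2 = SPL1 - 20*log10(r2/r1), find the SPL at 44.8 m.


r2/r1 = 44.8/7.4 = 6.05405
Correction = 20*log10(6.05405) = 15.6409 dB
SPL2 = 72.3 - 15.6409 = 56.659 dB


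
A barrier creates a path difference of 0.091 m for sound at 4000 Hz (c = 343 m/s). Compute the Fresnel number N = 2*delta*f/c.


N = 2*delta*f/c = 2*delta/lambda, where lambda = c/f
lambda = 343 / 4000 = 0.08575 m
N = 2 * 0.091 / 0.08575 = 2.1224


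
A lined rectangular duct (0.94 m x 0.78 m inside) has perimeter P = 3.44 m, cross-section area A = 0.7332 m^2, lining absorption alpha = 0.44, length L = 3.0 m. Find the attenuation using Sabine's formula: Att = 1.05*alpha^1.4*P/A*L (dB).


alpha^1.4 = 0.44^1.4 = 0.316835
Attenuation rate = 1.05 * alpha^1.4 * P / A
= 1.05 * 0.316835 * 3.44 / 0.7332 = 1.56084 dB/m
Total Att = 1.56084 * 3.0 = 4.6825 dB


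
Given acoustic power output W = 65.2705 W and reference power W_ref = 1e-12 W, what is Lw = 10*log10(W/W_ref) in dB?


W / W_ref = 65.2705 / 1e-12 = 6.52705e+13
Lw = 10 * log10(6.52705e+13) = 138.15 dB


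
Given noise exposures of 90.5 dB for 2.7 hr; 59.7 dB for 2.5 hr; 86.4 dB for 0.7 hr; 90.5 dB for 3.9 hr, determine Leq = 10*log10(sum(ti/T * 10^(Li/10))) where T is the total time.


T_total = 2.7 + 2.5 + 0.7 + 3.9 = 9.8 hr
(2.7/9.8) * 10^(90.5/10) = 3.09128e+08
(2.5/9.8) * 10^(59.7/10) = 238075
(0.7/9.8) * 10^(86.4/10) = 3.11797e+07
(3.9/9.8) * 10^(90.5/10) = 4.46518e+08
Sum = 3.09128e+08 + 238075 + 3.11797e+07 + 4.46518e+08 = 7.87064e+08
Leq = 10*log10(7.87064e+08) = 88.96 dB


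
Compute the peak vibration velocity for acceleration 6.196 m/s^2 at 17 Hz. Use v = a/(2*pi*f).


omega = 2*pi*f = 2*pi*17 = 106.814 rad/s
v = a / omega = 6.196 / 106.814 = 0.058007 m/s


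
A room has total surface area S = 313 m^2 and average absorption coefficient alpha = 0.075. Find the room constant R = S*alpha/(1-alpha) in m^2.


R = 313 * 0.075 / (1 - 0.075) = 25.378 m^2


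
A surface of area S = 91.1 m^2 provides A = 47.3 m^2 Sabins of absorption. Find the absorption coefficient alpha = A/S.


Absorption coefficient = absorbed power / incident power
alpha = A / S = 47.3 / 91.1 = 0.51921


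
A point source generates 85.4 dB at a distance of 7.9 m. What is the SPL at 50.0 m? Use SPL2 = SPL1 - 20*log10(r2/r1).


r2/r1 = 50.0/7.9 = 6.32911
Correction = 20*log10(6.32911) = 16.0269 dB
SPL2 = 85.4 - 16.0269 = 69.373 dB


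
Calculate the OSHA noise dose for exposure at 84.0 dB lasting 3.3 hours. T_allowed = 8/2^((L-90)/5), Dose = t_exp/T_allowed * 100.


T_allowed = 8 / 2^((84.0 - 90)/5) = 18.3792 hr
Dose = 3.3 / 18.3792 * 100 = 17.955 %


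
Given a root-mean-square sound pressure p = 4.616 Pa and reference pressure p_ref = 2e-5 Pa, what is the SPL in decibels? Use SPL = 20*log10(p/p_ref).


p / p_ref = 4.616 / 2e-5 = 230800
SPL = 20 * log10(230800) = 107.26 dB


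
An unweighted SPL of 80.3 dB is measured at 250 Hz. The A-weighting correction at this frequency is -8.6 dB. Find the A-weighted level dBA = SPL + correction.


A-weighting table: 250 Hz -> -8.6 dB correction
SPL_A = SPL + correction = 80.3 + (-8.6) = 71.7 dBA


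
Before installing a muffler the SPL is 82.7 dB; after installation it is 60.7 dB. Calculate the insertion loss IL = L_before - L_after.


Insertion loss = SPL without muffler - SPL with muffler
IL = 82.7 - 60.7 = 22 dB


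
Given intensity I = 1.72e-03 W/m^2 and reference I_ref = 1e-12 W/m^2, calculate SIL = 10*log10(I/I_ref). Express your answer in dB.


I / I_ref = 1.72e-03 / 1e-12 = 1.72e+09
SIL = 10 * log10(1.72e+09) = 92.355 dB


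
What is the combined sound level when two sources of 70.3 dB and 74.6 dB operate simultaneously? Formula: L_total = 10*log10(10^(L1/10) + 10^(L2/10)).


10^(70.3/10) = 1.07152e+07
10^(74.6/10) = 2.88403e+07
Sum = 1.07152e+07 + 2.88403e+07 = 3.95555e+07
L_total = 10*log10(3.95555e+07) = 75.972 dB


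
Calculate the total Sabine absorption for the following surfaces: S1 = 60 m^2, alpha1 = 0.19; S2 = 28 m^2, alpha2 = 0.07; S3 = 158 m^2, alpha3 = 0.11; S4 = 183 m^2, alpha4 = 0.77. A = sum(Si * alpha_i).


60 * 0.19 = 11.4
28 * 0.07 = 1.96
158 * 0.11 = 17.38
183 * 0.77 = 140.91
A_total = 11.4 + 1.96 + 17.38 + 140.91 = 171.65 m^2


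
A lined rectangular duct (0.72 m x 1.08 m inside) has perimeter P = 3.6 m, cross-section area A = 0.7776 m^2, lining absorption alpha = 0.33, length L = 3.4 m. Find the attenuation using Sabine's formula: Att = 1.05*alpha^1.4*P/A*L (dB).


alpha^1.4 = 0.33^1.4 = 0.211797
Attenuation rate = 1.05 * alpha^1.4 * P / A
= 1.05 * 0.211797 * 3.6 / 0.7776 = 1.02957 dB/m
Total Att = 1.02957 * 3.4 = 3.5005 dB


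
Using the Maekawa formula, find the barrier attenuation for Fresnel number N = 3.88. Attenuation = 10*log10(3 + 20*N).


3 + 20*N = 3 + 20*3.88 = 80.6
Att = 10*log10(80.6) = 19.063 dB


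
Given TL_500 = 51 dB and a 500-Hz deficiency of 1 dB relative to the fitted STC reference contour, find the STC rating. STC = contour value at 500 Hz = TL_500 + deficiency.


By ASTM E413, STC = value of the fitted reference contour at 500 Hz.
Contour value at 500 Hz = TL_500 + deficiency = 51 + 1 = 52
STC = 52


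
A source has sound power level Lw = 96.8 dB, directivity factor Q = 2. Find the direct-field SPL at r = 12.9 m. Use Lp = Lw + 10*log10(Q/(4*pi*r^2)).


4*pi*r^2 = 4*pi*12.9^2 = 2091.17 m^2
Q / (4*pi*r^2) = 2 / 2091.17 = 0.000956402
Lp = 96.8 + 10*log10(0.000956402) = 66.606 dB


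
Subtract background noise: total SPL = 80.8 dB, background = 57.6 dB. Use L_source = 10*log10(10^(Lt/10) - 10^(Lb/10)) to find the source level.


10^(80.8/10) = 1.20226e+08
10^(57.6/10) = 575440
Difference = 1.20226e+08 - 575440 = 1.19651e+08
L_source = 10*log10(1.19651e+08) = 80.779 dB


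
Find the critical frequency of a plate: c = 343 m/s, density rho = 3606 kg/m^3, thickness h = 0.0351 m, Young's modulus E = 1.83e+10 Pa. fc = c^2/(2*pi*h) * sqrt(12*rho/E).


12*rho/E = 12*3606/1.83e+10 = 2.36459e-06
sqrt(12*rho/E) = sqrt(2.36459e-06) = 0.00153772
c^2/(2*pi*h) = 343^2/(2*pi*0.0351) = 533459
fc = 533459 * 0.00153772 = 820.31 Hz


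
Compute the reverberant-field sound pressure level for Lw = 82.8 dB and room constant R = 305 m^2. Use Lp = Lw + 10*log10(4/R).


4/R = 4/305 = 0.0131148
Lp = 82.8 + 10*log10(0.0131148) = 63.978 dB


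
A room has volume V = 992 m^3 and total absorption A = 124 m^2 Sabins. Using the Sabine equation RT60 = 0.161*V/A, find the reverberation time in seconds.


RT60 = 0.161 * 992 / 124 = 1.288 s


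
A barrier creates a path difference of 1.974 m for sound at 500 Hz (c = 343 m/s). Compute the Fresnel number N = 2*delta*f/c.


N = 2*delta*f/c = 2*delta/lambda, where lambda = c/f
lambda = 343 / 500 = 0.686 m
N = 2 * 1.974 / 0.686 = 5.7551


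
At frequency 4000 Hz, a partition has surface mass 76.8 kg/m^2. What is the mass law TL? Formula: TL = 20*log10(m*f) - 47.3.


m * f = 76.8 * 4000 = 307200
20*log10(307200) = 109.748 dB
TL = 109.748 - 47.3 = 62.448 dB


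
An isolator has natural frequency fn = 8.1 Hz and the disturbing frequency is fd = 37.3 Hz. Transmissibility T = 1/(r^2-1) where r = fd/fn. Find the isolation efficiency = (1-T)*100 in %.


r = 37.3 / 8.1 = 4.60494
r^2 - 1 = 4.60494^2 - 1 = 20.2055
T = 1/20.2055 = 0.0494915
Efficiency = (1 - 0.0494915)*100 = 95.051 %


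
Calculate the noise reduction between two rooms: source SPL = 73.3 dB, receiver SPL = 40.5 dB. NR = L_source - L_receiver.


NR = L_source - L_receiver (difference between source and receiving room levels)
NR = 73.3 - 40.5 = 32.8 dB


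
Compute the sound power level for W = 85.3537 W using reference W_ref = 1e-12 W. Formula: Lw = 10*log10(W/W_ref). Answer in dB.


W / W_ref = 85.3537 / 1e-12 = 8.53537e+13
Lw = 10 * log10(8.53537e+13) = 139.31 dB


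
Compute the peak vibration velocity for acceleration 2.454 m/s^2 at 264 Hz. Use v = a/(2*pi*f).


omega = 2*pi*f = 2*pi*264 = 1658.76 rad/s
v = a / omega = 2.454 / 1658.76 = 0.0014794 m/s


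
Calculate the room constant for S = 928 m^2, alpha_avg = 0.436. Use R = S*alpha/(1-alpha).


R = 928 * 0.436 / (1 - 0.436) = 717.39 m^2


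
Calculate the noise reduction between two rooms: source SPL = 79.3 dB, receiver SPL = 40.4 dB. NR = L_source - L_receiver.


NR = L_source - L_receiver (difference between source and receiving room levels)
NR = 79.3 - 40.4 = 38.9 dB


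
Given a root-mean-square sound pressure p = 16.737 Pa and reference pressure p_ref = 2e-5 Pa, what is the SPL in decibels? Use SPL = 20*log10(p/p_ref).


p / p_ref = 16.737 / 2e-5 = 836850
SPL = 20 * log10(836850) = 118.45 dB


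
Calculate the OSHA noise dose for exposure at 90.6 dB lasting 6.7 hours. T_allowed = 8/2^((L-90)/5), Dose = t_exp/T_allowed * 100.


T_allowed = 8 / 2^((90.6 - 90)/5) = 7.3615 hr
Dose = 6.7 / 7.3615 * 100 = 91.014 %


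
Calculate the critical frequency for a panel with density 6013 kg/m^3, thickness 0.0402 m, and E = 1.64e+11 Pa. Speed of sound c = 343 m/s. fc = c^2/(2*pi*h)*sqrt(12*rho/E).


12*rho/E = 12*6013/1.64e+11 = 4.39976e-07
sqrt(12*rho/E) = sqrt(4.39976e-07) = 0.000663307
c^2/(2*pi*h) = 343^2/(2*pi*0.0402) = 465782
fc = 465782 * 0.000663307 = 308.96 Hz


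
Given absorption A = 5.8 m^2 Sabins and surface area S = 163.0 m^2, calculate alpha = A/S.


Absorption coefficient = absorbed power / incident power
alpha = A / S = 5.8 / 163.0 = 0.035583


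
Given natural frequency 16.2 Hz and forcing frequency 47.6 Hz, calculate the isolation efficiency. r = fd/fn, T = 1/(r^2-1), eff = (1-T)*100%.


r = 47.6 / 16.2 = 2.93827
r^2 - 1 = 2.93827^2 - 1 = 7.63343
T = 1/7.63343 = 0.131003
Efficiency = (1 - 0.131003)*100 = 86.9 %


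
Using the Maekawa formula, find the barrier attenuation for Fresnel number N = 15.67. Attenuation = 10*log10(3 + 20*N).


3 + 20*N = 3 + 20*15.67 = 316.4
Att = 10*log10(316.4) = 25.002 dB


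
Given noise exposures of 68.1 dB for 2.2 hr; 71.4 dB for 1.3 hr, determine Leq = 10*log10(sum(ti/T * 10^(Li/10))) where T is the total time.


T_total = 2.2 + 1.3 = 3.5 hr
(2.2/3.5) * 10^(68.1/10) = 4.0584e+06
(1.3/3.5) * 10^(71.4/10) = 5.12714e+06
Sum = 4.0584e+06 + 5.12714e+06 = 9.18554e+06
Leq = 10*log10(9.18554e+06) = 69.631 dB


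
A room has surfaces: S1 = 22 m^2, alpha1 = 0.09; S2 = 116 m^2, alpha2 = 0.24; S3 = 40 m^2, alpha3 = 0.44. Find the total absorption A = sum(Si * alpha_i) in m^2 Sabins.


22 * 0.09 = 1.98
116 * 0.24 = 27.84
40 * 0.44 = 17.6
A_total = 1.98 + 27.84 + 17.6 = 47.42 m^2


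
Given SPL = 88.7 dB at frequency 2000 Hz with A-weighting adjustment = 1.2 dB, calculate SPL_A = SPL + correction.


A-weighting table: 2000 Hz -> 1.2 dB correction
SPL_A = SPL + correction = 88.7 + (1.2) = 89.9 dBA


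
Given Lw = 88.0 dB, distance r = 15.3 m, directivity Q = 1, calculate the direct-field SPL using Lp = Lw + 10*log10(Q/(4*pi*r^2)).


4*pi*r^2 = 4*pi*15.3^2 = 2941.66 m^2
Q / (4*pi*r^2) = 1 / 2941.66 = 0.000339944
Lp = 88.0 + 10*log10(0.000339944) = 53.314 dB


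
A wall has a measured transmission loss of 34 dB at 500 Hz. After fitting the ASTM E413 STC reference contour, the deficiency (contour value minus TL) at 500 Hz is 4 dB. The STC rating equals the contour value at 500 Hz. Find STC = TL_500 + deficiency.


By ASTM E413, STC = value of the fitted reference contour at 500 Hz.
Contour value at 500 Hz = TL_500 + deficiency = 34 + 4 = 38
STC = 38


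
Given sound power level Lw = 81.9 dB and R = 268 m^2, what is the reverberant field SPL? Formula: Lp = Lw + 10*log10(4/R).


4/R = 4/268 = 0.0149254
Lp = 81.9 + 10*log10(0.0149254) = 63.639 dB


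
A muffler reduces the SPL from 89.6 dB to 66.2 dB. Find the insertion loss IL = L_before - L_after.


Insertion loss = SPL without muffler - SPL with muffler
IL = 89.6 - 66.2 = 23.4 dB


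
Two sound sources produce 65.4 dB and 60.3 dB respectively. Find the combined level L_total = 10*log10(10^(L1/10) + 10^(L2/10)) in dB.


10^(65.4/10) = 3.46737e+06
10^(60.3/10) = 1.07152e+06
Sum = 3.46737e+06 + 1.07152e+06 = 4.53889e+06
L_total = 10*log10(4.53889e+06) = 66.569 dB


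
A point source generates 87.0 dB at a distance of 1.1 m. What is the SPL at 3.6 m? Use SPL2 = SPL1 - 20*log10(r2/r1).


r2/r1 = 3.6/1.1 = 3.27273
Correction = 20*log10(3.27273) = 10.2982 dB
SPL2 = 87.0 - 10.2982 = 76.702 dB


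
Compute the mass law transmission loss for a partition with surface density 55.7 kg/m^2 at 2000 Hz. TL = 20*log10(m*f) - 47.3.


m * f = 55.7 * 2000 = 111400
20*log10(111400) = 100.938 dB
TL = 100.938 - 47.3 = 53.638 dB
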